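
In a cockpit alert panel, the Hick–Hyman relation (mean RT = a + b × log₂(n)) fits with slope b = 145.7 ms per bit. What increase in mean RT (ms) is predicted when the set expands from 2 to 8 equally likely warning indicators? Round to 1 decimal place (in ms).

291.4 ms

The intercept a cancels: ΔRT = b·(log₂ n₂ − log₂ n₁) = b·log₂(n₂/n₁).
log₂(8) − log₂(2) = log₂(8/2) = log₂(4) = 2.
ΔRT = 145.7 × 2.0000 = 291.400 ms.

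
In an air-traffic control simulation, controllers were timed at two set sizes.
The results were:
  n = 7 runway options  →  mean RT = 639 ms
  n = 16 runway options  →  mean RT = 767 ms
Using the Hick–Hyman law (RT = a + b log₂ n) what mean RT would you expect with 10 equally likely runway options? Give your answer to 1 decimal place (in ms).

694.2 ms

With log₂ n on the abscissa the relation is linear; from the two conditions:
  b = (767 − 639) / (log₂ 16 − log₂ 7) = 128 / (4 − 2.8074) = 107.324 ms/bit
  a = 639 − 107.324 × 2.8074 = 337.702 ms
Then RT(10) = 337.702 + 107.324 × log₂ 10 = 337.702 + 107.324 × 3.3219 ≈ 694.226 ms.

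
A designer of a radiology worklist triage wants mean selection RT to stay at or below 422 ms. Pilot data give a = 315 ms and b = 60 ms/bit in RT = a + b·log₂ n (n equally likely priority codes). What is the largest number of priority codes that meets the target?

3

Set 315 + 60·log₂ n ≤ 422 → log₂ n ≤ (422 − 315)/60 = 1.7833.
So n ≤ 2^1.7833 = 3.442; the largest integer n is 3.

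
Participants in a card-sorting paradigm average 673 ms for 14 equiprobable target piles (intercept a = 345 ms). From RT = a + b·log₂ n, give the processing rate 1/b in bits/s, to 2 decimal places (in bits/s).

11.61 bits/s

Choice component = 673 − 345 = 328 ms over log₂(14) = 3.8074 bits.
b = 328 / 3.8074 = 86.149 ms/bit, so 1/b = 11.608 bits/s.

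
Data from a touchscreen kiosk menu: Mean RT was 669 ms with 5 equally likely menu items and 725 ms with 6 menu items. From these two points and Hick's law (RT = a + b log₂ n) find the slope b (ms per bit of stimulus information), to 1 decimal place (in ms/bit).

212.9 ms/bit

The slope on a log₂ axis is (725 − 669) / (2.5850 − 2.3219) = 212.900 ms/bit.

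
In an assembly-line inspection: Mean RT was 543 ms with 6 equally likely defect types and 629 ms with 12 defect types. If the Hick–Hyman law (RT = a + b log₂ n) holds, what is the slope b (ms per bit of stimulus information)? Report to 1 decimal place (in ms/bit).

b = (RT₂ − RT₁)/(log₂ n₂ − log₂ n₁) = (629 − 543)/(3.5850 − 2.5850) = 86.000 ms/bit.

86.0 ms/bit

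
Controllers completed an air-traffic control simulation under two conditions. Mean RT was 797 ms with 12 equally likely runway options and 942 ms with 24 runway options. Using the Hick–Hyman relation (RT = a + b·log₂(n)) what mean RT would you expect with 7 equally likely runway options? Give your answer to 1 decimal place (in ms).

Fit slope and intercept:
  b = (942 − 797) / (log₂ 24 − log₂ 12) = 145 / (4.5850 − 3.5850) = 145.000 ms/bit
  a = 797 − 145.000 × 3.5850 = 277.180 ms
Then RT(7) = 277.180 + 145.000 × log₂ 7 = 277.180 + 145.000 × 2.8074 ≈ 684.247 ms.

684.2 ms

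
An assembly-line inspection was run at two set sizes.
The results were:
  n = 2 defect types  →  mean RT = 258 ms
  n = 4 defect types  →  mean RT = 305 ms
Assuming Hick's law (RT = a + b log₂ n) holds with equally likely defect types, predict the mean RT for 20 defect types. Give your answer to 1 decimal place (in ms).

With log₂ n on the abscissa the relation is linear; from the two conditions:
  b = (305 − 258) / (log₂ 4 − log₂ 2) = 47 / (2 − 1) = 47.000 ms/bit
  a = 258 − 47.000 × 1 = 211.000 ms
Then RT(20) = 211.000 + 47.000 × log₂ 20 = 211.000 + 47.000 × 4.3219 ≈ 414.131 ms.

414.1 ms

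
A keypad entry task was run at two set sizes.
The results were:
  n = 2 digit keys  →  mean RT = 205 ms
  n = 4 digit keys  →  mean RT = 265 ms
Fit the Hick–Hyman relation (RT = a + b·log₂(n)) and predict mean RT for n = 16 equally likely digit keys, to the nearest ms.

385 ms

Solve the two-equation system in a and b:
  b = (265 − 205) / (log₂ 4 − log₂ 2) = 60 / (2 − 1) = 60 ms/bit
  a = 205 − 60 × 1 = 145 ms
Then RT(16) = 145 + 60 × log₂ 16 = 145 + 60 × 4 ≈ 385.000 ms.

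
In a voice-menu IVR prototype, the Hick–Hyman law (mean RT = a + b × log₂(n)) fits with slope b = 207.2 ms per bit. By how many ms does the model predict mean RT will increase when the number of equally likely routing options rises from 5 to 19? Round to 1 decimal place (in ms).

Only the slope matters, since a is common to both: ΔRT = b·log₂(n₂/n₁).
log₂(19) − log₂(5) = 4.2479 − 2.3219 = 1.9260.
ΔRT = 207.2 × 1.9260 = 399.067 ms.

399.1 ms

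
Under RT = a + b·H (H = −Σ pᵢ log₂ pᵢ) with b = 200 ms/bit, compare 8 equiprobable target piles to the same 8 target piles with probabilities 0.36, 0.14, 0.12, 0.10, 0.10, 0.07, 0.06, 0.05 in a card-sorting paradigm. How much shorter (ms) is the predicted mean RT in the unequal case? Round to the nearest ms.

The RT saving is b·ΔH. Equiprobable H₀ = log₂(8) = 3.0000 bits; with the given probabilities H = 2.6874 bits.
b·(H₀ − H) = 200 × (3.0000 − 2.6874) = 62.53 ms.

63 ms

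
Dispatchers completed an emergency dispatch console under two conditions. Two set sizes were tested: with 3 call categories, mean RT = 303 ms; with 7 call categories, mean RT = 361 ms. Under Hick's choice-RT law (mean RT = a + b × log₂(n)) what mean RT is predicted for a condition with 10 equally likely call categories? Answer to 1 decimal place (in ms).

Fit slope and intercept:
  b = (361 − 303) / (log₂ 7 − log₂ 3) = 58 / (2.8074 − 1.5850) = 47.448 ms/bit
  a = 303 − 47.448 × 1.5850 = 227.797 ms
Then RT(10) = 227.797 + 47.448 × log₂ 10 = 227.797 + 47.448 × 3.3219 ≈ 385.415 ms.

385.4 ms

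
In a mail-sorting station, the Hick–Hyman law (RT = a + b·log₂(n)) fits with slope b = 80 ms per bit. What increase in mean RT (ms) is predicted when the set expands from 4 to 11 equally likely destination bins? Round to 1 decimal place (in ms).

116.8 ms

The intercept a cancels: ΔRT = b·(log₂ n₂ − log₂ n₁) = b·log₂(n₂/n₁).
log₂(11) − log₂(4) = 3.4594 − 2 = 1.4594.
ΔRT = 80 × 1.4594 = 116.755 ms.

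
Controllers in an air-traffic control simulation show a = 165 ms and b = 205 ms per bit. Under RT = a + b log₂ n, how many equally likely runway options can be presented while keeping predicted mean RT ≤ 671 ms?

5

Set 165 + 205·log₂ n ≤ 671 → log₂ n ≤ (671 − 165)/205 = 2.4683.
So n ≤ 2^2.4683 = 5.534; the largest integer n is 5.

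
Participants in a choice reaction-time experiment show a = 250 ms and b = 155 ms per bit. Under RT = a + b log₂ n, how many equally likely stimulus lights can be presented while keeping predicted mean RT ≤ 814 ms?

Information budget: (814 − 250)/155 = 3.6387 bits, so n ≤ 2^3.6387 = 12.455 → at most 12.

12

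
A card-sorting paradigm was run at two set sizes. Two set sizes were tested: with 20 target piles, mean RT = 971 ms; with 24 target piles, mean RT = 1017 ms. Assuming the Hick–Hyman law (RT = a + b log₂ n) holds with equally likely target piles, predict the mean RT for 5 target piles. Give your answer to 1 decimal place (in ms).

Fit slope and intercept:
  b = (1017 − 971) / (log₂ 24 − log₂ 20) = 46 / (4.5850 − 4.3219) = 174.882 ms/bit
  a = 971 − 174.882 × 4.3219 = 215.172 ms
Then RT(5) = 215.172 + 174.882 × log₂ 5 = 215.172 + 174.882 × 2.3219 ≈ 621.236 ms.

621.2 ms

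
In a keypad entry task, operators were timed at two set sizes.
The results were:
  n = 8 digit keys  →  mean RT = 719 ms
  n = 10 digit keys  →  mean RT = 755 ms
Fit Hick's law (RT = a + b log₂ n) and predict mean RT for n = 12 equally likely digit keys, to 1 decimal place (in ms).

784.4 ms

Fit slope and intercept:
  b = (755 − 719) / (log₂ 10 − log₂ 8) = 36 / (3.3219 − 3) = 111.826 ms/bit
  a = 719 − 111.826 × 3 = 383.521 ms
Then RT(12) = 383.521 + 111.826 × log₂ 12 = 383.521 + 111.826 × 3.5850 ≈ 784.414 ms.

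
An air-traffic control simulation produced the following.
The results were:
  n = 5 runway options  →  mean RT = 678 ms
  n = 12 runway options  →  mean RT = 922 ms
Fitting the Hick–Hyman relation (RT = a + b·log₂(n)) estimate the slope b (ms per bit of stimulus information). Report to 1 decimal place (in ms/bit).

193.2 ms/bit

b = (RT₂ − RT₁)/(log₂ n₂ − log₂ n₁) = (922 − 678)/(3.5850 − 2.3219) = 193.186 ms/bit.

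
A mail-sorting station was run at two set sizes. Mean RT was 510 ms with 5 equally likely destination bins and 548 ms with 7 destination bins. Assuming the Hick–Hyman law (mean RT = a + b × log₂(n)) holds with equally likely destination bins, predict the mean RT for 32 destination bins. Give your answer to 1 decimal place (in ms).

Fit slope and intercept:
  b = (548 − 510) / (log₂ 7 − log₂ 5) = 38 / (2.8074 − 2.3219) = 78.282 ms/bit
  a = 510 − 78.282 × 2.3219 = 328.236 ms
Then RT(32) = 328.236 + 78.282 × log₂ 32 = 328.236 + 78.282 × 5 ≈ 719.644 ms.

719.6 ms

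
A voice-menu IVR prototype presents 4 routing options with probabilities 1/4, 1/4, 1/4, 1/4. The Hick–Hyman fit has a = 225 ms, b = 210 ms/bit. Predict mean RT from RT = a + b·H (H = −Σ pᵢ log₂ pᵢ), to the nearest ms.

Each term −pᵢ log₂ pᵢ: 0.25·2 + 0.25·2 + 0.25·2 + 0.25·2; summed, H = 2.000 bits.
Mean RT = a + bH = 225 + 210·2.000 = 645.00 ms.

645 ms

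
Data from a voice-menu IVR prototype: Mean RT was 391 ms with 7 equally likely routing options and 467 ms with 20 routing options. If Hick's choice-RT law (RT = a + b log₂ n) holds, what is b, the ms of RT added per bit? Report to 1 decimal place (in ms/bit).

50.2 ms/bit

The slope on a log₂ axis is (467 − 391) / (4.3219 − 2.8074) = 50.179 ms/bit.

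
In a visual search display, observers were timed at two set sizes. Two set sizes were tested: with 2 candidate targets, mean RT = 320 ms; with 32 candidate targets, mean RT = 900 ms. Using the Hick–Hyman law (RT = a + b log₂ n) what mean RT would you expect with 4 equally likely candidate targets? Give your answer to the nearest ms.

Solve the two-equation system in a and b:
  b = (900 − 320) / (log₂ 32 − log₂ 2) = 580 / (5 − 1) = 145 ms/bit
  a = 320 − 145 × 1 = 175 ms
Then RT(4) = 175 + 145 × log₂ 4 = 175 + 145 × 2 ≈ 465.000 ms.

465 ms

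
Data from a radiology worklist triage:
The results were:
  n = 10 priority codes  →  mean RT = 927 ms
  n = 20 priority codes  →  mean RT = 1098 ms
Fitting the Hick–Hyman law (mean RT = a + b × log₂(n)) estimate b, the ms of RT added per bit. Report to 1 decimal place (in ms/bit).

171.0 ms/bit

The slope on a log₂ axis is (1098 − 927) / (4.3219 − 3.3219) = 171.000 ms/bit.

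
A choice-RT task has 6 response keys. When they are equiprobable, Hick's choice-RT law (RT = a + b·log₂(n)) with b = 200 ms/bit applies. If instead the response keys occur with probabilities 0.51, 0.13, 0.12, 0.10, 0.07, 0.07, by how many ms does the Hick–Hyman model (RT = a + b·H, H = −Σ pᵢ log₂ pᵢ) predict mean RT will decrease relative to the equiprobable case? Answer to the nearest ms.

94 ms

Equiprobable entropy H₀ = log₂ 6 = 2.5850 bits.
Skewed entropy H = −Σ pᵢ log₂ pᵢ = 2.1144 bits.
ΔRT = b·(H₀ − H) = 200 × 0.4705 = 94.10 ms.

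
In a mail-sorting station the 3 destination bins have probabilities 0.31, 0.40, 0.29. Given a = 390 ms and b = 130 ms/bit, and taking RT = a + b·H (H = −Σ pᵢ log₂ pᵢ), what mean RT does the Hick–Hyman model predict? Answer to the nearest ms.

594 ms

H = 0.31·log₂(1/0.31) + 0.40·log₂(1/0.40) + 0.29·log₂(1/0.29) = 1.5705 bits.
RT = 390 + 130 × 1.5705 = 594.16 ms.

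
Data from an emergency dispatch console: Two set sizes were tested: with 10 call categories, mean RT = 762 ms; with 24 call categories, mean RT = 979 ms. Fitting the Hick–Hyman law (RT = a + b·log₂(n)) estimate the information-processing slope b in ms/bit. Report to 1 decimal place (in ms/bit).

b = (RT₂ − RT₁)/(log₂ n₂ − log₂ n₁) = (979 − 762)/(4.5850 − 3.3219) = 171.808 ms/bit.

171.8 ms/bit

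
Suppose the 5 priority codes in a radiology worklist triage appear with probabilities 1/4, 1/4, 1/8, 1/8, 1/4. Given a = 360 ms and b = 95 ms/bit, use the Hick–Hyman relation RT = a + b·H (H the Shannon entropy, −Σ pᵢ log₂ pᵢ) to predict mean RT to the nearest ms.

Each term −pᵢ log₂ pᵢ: 0.25·2 + 0.25·2 + 0.125·3 + 0.125·3 + 0.25·2; summed, H = 2.250 bits.
Mean RT = a + bH = 360 + 95·2.250 = 573.75 ms.

574 ms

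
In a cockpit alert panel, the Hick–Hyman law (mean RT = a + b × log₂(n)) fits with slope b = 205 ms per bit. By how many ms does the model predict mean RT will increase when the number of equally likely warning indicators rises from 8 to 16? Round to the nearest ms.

The intercept a cancels: ΔRT = b·(log₂ n₂ − log₂ n₁) = b·log₂(n₂/n₁).
log₂(16) − log₂(8) = log₂(16/8) = log₂(2) = 1.
ΔRT = 205 × 1.0000 = 205.000 ms.

205 ms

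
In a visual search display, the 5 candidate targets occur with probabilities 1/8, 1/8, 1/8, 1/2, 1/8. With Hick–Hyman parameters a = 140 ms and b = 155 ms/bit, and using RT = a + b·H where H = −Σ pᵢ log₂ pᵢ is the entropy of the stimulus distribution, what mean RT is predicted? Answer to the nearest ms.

450 ms

H = −Σ pᵢ log₂ pᵢ = 0.125·3 + 0.125·3 + 0.125·3 + 0.5·1 + 0.125·3 = 2.000 bits.
RT = 140 + 155 × 2.000 = 450.00 ms.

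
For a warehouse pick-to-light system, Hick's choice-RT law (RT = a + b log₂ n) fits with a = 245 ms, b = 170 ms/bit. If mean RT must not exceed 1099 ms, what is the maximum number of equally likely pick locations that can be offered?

Information budget: (1099 − 245)/170 = 5.0235 bits, so n ≤ 2^5.0235 = 32.526 → at most 32.

32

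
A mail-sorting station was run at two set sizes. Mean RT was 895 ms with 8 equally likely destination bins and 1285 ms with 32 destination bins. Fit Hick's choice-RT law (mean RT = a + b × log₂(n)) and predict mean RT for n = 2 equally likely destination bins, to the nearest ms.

Solve the two-equation system in a and b:
  b = (1285 − 895) / (log₂ 32 − log₂ 8) = 390 / (5 − 3) = 195 ms/bit
  a = 895 − 195 × 3 = 310 ms
Then RT(2) = 310 + 195 × log₂ 2 = 310 + 195 × 1 ≈ 505.000 ms.

505 ms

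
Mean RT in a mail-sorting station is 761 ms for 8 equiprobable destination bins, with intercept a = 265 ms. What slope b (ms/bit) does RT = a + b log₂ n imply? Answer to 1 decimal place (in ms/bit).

165.3 ms/bit

b = (761 − 265) / log₂(8) = 496 / 3 = 165.333 ms/bit.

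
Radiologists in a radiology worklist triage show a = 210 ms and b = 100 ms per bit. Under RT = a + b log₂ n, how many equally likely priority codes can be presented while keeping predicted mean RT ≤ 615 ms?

16

100·log₂ n ≤ 615 − 210 = 405, giving log₂ n ≤ 4.0500 and n ≤ 16.564. The largest whole number is 16.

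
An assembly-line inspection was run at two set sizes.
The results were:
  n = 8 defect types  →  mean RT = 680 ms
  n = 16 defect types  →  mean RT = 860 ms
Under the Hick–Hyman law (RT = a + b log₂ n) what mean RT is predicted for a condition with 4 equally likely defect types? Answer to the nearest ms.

With log₂ n on the abscissa the relation is linear; from the two conditions:
  b = (860 − 680) / (log₂ 16 − log₂ 8) = 180 / (4 − 3) = 180 ms/bit
  a = 680 − 180 × 3 = 140 ms
Then RT(4) = 140 + 180 × log₂ 4 = 140 + 180 × 2 ≈ 500.000 ms.

500 ms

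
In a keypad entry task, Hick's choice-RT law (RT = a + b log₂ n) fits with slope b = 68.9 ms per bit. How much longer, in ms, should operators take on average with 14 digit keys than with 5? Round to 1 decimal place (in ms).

Only the slope matters, since a is common to both: ΔRT = b·log₂(n₂/n₁).
log₂(14) − log₂(5) = 3.8074 − 2.3219 = 1.4854.
ΔRT = 68.9 × 1.4854 = 102.346 ms.

102.3 ms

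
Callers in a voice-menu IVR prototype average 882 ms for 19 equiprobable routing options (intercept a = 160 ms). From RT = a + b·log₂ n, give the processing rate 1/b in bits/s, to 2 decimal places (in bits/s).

5.88 bits/s

Choice component = 882 − 160 = 722 ms over log₂(19) = 4.2479 bits.
b = 722 / 4.2479 = 169.965 ms/bit, so 1/b = 5.884 bits/s.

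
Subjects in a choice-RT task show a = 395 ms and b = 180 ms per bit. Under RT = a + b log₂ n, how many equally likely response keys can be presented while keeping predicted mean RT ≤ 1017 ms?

10

Information budget: (1017 − 395)/180 = 3.4556 bits, so n ≤ 2^3.4556 = 10.970 → at most 10.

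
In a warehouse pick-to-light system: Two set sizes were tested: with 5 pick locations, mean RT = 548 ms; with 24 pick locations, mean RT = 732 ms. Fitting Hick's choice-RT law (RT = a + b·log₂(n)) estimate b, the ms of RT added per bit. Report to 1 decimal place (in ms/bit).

81.3 ms/bit

The slope on a log₂ axis is (732 − 548) / (4.5850 − 2.3219) = 81.307 ms/bit.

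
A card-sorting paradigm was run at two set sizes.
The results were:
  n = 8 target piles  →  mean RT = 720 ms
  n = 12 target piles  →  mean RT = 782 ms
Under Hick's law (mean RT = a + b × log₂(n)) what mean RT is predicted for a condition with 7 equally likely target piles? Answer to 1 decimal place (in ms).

699.6 ms

With log₂ n on the abscissa the relation is linear; from the two conditions:
  b = (782 − 720) / (log₂ 12 − log₂ 8) = 62 / (3.5850 − 3) = 105.990 ms/bit
  a = 720 − 105.990 × 3 = 402.031 ms
Then RT(7) = 402.031 + 105.990 × log₂ 7 = 402.031 + 105.990 × 2.8074 ≈ 699.582 ms.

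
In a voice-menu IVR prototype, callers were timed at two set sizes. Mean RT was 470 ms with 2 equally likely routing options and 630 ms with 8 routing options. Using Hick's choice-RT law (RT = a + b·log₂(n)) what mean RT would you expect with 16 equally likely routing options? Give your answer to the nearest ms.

RT is linear in log₂ n, so two points fix the line:
  b = (630 − 470) / (log₂ 8 − log₂ 2) = 160 / (3 − 1) = 80 ms/bit
  a = 470 − 80 × 1 = 390 ms
Then RT(16) = 390 + 80 × log₂ 16 = 390 + 80 × 4 ≈ 710.000 ms.

710 ms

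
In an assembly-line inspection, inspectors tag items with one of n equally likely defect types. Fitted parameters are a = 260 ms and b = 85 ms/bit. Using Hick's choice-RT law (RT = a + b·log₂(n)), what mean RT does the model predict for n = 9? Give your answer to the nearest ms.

529 ms

log₂(9) = 3.1699 bits, so RT = 260 + 85 × 3.1699 ≈ 529.444 ms.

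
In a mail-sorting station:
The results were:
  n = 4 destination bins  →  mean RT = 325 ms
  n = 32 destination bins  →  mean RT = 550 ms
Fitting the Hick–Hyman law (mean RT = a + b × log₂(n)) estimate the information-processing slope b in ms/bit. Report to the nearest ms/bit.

Slope: b = (550 − 325) / (log₂ 32 − log₂ 4) = 225/3.0000 = 75 ms/bit.

75 ms/bit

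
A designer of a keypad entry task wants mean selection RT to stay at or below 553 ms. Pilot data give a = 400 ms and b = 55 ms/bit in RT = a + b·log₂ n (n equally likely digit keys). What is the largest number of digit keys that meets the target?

6

Information budget: (553 − 400)/55 = 2.7818 bits, so n ≤ 2^2.7818 = 6.877 → at most 6.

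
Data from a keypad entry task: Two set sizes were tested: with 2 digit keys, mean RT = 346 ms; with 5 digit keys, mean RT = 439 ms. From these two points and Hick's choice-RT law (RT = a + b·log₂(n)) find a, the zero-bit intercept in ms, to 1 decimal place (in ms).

275.6 ms

Slope: b = (439 − 346) / (log₂ 5 − log₂ 2) = 93/1.3219 = 70.352 ms/bit.
a = RT₁ − b·log₂ n₁ = 346 − 70.352 × 1 = 275.648 ms.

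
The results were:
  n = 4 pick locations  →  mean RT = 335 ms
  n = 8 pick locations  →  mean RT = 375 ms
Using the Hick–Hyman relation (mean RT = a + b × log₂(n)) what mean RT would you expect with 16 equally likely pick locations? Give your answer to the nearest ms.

RT is linear in log₂ n, so two points fix the line:
  b = (375 − 335) / (log₂ 8 − log₂ 4) = 40 / (3 − 2) = 40 ms/bit
  a = 335 − 40 × 2 = 255 ms
Then RT(16) = 255 + 40 × log₂ 16 = 255 + 40 × 4 ≈ 415.000 ms.

415 ms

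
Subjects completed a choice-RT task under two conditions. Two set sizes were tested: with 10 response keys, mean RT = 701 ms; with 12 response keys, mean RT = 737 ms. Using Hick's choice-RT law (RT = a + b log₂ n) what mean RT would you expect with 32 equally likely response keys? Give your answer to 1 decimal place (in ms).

Fit slope and intercept:
  b = (737 − 701) / (log₂ 12 − log₂ 10) = 36 / (3.5850 − 3.3219) = 136.864 ms/bit
  a = 701 − 136.864 × 3.3219 = 246.347 ms
Then RT(32) = 246.347 + 136.864 × log₂ 32 = 246.347 + 136.864 × 5 ≈ 930.668 ms.

930.7 ms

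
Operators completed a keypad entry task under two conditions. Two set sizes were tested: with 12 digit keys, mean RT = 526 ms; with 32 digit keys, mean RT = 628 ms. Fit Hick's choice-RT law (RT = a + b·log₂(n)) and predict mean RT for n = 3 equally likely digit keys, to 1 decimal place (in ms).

381.8 ms

Fit slope and intercept:
  b = (628 − 526) / (log₂ 32 − log₂ 12) = 102 / (5 − 3.5850) = 72.083 ms/bit
  a = 526 − 72.083 × 3.5850 = 267.586 ms
Then RT(3) = 267.586 + 72.083 × log₂ 3 = 267.586 + 72.083 × 1.5850 ≈ 381.834 ms.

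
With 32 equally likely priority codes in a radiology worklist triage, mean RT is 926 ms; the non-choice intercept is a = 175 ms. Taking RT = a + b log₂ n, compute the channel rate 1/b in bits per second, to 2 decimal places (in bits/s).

Choice component = 926 − 175 = 751 ms over log₂(32) = 5 bits.
b = 751 / 5 = 150.200 ms/bit, so 1/b = 6.658 bits/s.

6.66 bits/s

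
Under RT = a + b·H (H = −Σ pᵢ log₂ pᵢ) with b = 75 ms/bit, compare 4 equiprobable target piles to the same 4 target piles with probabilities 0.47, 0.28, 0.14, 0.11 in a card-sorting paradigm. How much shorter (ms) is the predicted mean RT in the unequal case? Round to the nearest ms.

The RT saving is b·ΔH. Equiprobable H₀ = log₂(4) = 2.0000 bits; with the given probabilities H = 1.7736 bits.
b·(H₀ − H) = 75 × (2.0000 − 1.7736) = 16.98 ms.

17 ms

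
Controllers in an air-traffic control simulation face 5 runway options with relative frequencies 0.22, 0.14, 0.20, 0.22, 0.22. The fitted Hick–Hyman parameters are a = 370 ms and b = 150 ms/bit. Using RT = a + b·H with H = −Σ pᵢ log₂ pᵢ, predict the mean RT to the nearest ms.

Entropy contributions −pᵢ log₂ pᵢ: 0.4806, 0.3971, 0.4644, 0.4806, 0.4806; sum H = 2.3032 bits.
RT = a + bH = 370 + 150·2.3032 = 715.48 ms.

715 ms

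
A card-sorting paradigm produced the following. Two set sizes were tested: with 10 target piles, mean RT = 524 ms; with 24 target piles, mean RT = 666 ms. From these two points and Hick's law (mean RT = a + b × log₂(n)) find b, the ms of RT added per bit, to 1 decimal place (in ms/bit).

112.4 ms/bit

The slope on a log₂ axis is (666 − 524) / (4.5850 − 3.3219) = 112.428 ms/bit.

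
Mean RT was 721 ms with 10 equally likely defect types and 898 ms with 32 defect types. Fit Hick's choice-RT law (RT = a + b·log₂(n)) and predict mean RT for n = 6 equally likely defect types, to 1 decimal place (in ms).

643.3 ms

Fit slope and intercept:
  b = (898 − 721) / (log₂ 32 − log₂ 10) = 177 / (5 − 3.3219) = 105.478 ms/bit
  a = 721 − 105.478 × 3.3219 = 370.609 ms
Then RT(6) = 370.609 + 105.478 × log₂ 6 = 370.609 + 105.478 × 2.5850 ≈ 643.266 ms.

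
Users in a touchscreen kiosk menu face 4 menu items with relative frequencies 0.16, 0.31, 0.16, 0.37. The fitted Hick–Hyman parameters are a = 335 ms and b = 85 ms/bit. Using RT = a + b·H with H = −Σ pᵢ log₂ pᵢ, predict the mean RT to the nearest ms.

497 ms

H = 0.16·log₂(1/0.16) + 0.31·log₂(1/0.31) + 0.16·log₂(1/0.16) + 0.37·log₂(1/0.37) = 1.9006 bits.
RT = 335 + 85 × 1.9006 = 496.55 ms.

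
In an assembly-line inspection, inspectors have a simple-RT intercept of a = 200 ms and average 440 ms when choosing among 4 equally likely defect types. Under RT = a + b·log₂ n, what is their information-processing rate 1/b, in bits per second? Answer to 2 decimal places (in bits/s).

8.33 bits/s

b = (440 − 200)/log₂ 4 = 240/2 = 120.000 ms per bit = 0.12000 s/bit; the reciprocal is 8.333 bits/s.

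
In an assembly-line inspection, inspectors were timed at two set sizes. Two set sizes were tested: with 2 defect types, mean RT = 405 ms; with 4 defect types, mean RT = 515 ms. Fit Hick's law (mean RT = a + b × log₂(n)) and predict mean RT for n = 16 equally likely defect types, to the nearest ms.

735 ms

With log₂ n on the abscissa the relation is linear; from the two conditions:
  b = (515 − 405) / (log₂ 4 − log₂ 2) = 110 / (2 − 1) = 110 ms/bit
  a = 405 − 110 × 1 = 295 ms
Then RT(16) = 295 + 110 × log₂ 16 = 295 + 110 × 4 ≈ 735.000 ms.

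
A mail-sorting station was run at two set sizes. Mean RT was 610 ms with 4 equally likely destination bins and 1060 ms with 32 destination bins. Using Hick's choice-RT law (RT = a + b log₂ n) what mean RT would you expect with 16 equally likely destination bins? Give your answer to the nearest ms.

910 ms

With log₂ n on the abscissa the relation is linear; from the two conditions:
  b = (1060 − 610) / (log₂ 32 − log₂ 4) = 450 / (5 − 2) = 150 ms/bit
  a = 610 − 150 × 2 = 310 ms
Then RT(16) = 310 + 150 × log₂ 16 = 310 + 150 × 4 ≈ 910.000 ms.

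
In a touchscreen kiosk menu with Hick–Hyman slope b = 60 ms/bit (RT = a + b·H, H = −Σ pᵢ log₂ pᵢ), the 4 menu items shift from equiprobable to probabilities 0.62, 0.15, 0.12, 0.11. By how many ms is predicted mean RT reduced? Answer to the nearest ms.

27 ms

The RT saving is b·ΔH. Equiprobable H₀ = log₂(4) = 2.0000 bits; with the given probabilities H = 1.5555 bits.
b·(H₀ − H) = 60 × (2.0000 − 1.5555) = 26.67 ms.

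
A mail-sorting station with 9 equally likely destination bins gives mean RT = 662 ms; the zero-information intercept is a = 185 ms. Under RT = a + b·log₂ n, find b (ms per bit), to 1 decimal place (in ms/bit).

9 alternatives carry log₂ 9 = 3.1699 bits; the choice cost is 662 − 185 = 477 ms, so b = 477/3.1699 = 150.477 ms/bit.

150.5 ms/bit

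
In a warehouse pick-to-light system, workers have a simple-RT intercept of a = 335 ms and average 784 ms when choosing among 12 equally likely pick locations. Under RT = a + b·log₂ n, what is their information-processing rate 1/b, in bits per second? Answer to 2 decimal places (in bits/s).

7.98 bits/s

b = (784 − 335)/log₂ 12 = 449/3.5850 = 125.245 ms per bit = 0.12525 s/bit; the reciprocal is 7.984 bits/s.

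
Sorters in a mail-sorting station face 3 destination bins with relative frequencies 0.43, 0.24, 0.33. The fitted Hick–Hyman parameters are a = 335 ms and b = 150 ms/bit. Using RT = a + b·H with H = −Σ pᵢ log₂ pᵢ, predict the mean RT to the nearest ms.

Entropy contributions −pᵢ log₂ pᵢ: 0.5236, 0.4941, 0.5278; sum H = 1.5455 bits.
RT = a + bH = 335 + 150·1.5455 = 566.83 ms.

567 ms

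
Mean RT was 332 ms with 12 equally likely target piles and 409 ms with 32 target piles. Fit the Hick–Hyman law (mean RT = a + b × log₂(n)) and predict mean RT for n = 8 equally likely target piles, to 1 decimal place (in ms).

With log₂ n on the abscissa the relation is linear; from the two conditions:
  b = (409 − 332) / (log₂ 32 − log₂ 12) = 77 / (5 − 3.5850) = 54.416 ms/bit
  a = 332 − 54.416 × 3.5850 = 136.922 ms
Then RT(8) = 136.922 + 54.416 × log₂ 8 = 136.922 + 54.416 × 3 ≈ 300.169 ms.

300.2 ms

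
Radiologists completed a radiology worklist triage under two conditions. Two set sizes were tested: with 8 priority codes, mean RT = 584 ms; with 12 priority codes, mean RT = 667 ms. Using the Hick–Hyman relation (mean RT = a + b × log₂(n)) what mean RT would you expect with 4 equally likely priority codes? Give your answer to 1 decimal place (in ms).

RT is linear in log₂ n, so two points fix the line:
  b = (667 − 584) / (log₂ 12 − log₂ 8) = 83 / (3.5850 − 3) = 141.889 ms/bit
  a = 584 − 141.889 × 3 = 158.332 ms
Then RT(4) = 158.332 + 141.889 × log₂ 4 = 158.332 + 141.889 × 2 ≈ 442.111 ms.

442.1 ms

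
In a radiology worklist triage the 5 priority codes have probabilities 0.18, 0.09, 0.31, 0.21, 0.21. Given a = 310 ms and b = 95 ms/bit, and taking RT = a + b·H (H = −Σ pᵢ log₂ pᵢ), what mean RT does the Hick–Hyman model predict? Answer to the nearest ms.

522 ms

Entropy contributions −pᵢ log₂ pᵢ: 0.4453, 0.3127, 0.5238, 0.4728, 0.4728; sum H = 2.2274 bits.
RT = a + bH = 310 + 95·2.2274 = 521.60 ms.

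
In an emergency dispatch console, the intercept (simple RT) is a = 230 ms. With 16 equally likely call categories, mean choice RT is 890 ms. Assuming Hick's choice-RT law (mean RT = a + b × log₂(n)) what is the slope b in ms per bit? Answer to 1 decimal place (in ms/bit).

165.0 ms/bit

b = (890 − 230) / log₂(16) = 660 / 4 = 165.000 ms/bit.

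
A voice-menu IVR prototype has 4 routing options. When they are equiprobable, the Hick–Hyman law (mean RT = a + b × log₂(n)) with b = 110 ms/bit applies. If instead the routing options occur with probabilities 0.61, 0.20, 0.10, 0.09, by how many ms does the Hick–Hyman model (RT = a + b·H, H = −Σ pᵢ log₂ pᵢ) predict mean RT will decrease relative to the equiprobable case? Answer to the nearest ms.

The RT saving is b·ΔH. Equiprobable H₀ = log₂(4) = 2.0000 bits; with the given probabilities H = 1.5442 bits.
b·(H₀ − H) = 110 × (2.0000 − 1.5442) = 50.13 ms.

50 ms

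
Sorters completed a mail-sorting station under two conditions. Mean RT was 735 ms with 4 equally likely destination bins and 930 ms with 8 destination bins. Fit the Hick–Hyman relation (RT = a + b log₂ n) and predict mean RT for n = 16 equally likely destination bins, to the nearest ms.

1125 ms

RT is linear in log₂ n, so two points fix the line:
  b = (930 − 735) / (log₂ 8 − log₂ 4) = 195 / (3 − 2) = 195 ms/bit
  a = 735 − 195 × 2 = 345 ms
Then RT(16) = 345 + 195 × log₂ 16 = 345 + 195 × 4 ≈ 1125.000 ms.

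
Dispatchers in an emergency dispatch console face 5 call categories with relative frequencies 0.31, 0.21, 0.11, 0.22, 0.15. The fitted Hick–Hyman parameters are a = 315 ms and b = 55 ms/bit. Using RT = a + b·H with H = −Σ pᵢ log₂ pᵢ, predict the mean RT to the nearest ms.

Entropy contributions −pᵢ log₂ pᵢ: 0.5238, 0.4728, 0.3503, 0.4806, 0.4105; sum H = 2.2380 bits.
RT = a + bH = 315 + 55·2.2380 = 438.09 ms.

438 ms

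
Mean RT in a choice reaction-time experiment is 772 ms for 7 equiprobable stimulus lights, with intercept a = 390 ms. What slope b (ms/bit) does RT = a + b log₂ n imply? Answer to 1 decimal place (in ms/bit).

136.1 ms/bit

b = (772 − 390) / log₂(7) = 382 / 2.8074 = 136.071 ms/bit.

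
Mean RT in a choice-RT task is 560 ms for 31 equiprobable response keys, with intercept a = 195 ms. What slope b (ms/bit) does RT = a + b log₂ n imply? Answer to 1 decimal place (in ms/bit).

73.7 ms/bit

31 alternatives carry log₂ 31 = 4.9542 bits; the choice cost is 560 − 195 = 365 ms, so b = 365/4.9542 = 73.675 ms/bit.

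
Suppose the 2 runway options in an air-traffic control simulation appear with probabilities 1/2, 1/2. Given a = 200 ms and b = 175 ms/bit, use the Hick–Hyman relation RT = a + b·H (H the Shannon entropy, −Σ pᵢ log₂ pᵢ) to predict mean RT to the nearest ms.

H = −Σ pᵢ log₂ pᵢ = 0.5·1 + 0.5·1 = 1.000 bits.
RT = 200 + 175 × 1.000 = 375.00 ms.

375 ms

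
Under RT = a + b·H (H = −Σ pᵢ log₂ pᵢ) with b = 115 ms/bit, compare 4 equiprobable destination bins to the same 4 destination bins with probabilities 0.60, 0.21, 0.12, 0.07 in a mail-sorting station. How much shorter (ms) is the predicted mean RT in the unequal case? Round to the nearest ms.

Equiprobable entropy H₀ = log₂ 4 = 2.0000 bits.
Skewed entropy H = −Σ pᵢ log₂ pᵢ = 1.5506 bits.
ΔRT = b·(H₀ − H) = 115 × 0.4494 = 51.68 ms.

52 ms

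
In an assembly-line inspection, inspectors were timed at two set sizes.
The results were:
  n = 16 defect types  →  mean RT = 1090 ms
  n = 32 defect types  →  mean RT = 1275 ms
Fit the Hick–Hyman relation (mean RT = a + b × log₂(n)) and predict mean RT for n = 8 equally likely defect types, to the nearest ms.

Solve the two-equation system in a and b:
  b = (1275 − 1090) / (log₂ 32 − log₂ 16) = 185 / (5 − 4) = 185 ms/bit
  a = 1090 − 185 × 4 = 350 ms
Then RT(8) = 350 + 185 × log₂ 8 = 350 + 185 × 3 ≈ 905.000 ms.

905 ms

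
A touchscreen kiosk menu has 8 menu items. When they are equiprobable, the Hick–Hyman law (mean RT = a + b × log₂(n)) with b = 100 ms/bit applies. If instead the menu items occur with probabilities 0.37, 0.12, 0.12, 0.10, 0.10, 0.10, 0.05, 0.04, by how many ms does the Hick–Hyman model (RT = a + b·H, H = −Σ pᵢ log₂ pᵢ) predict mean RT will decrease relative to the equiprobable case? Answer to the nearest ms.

The RT saving is b·ΔH. Equiprobable H₀ = log₂(8) = 3.0000 bits; with the given probabilities H = 2.6633 bits.
b·(H₀ − H) = 100 × (3.0000 − 2.6633) = 33.67 ms.

34 ms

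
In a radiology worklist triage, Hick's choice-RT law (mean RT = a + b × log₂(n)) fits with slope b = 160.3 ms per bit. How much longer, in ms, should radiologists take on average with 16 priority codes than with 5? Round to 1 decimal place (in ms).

269.0 ms

Only the slope matters, since a is common to both: ΔRT = b·log₂(n₂/n₁).
log₂(16) − log₂(5) = 4 − 2.3219 = 1.6781.
ΔRT = 160.3 × 1.6781 = 268.995 ms.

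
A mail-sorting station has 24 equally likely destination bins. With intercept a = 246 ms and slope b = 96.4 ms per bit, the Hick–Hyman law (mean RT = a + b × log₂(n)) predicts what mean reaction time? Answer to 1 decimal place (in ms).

688.0 ms

log₂(24) = 4.5850 bits, so RT = 246 + 96.4 × 4.5850 ≈ 687.990 ms.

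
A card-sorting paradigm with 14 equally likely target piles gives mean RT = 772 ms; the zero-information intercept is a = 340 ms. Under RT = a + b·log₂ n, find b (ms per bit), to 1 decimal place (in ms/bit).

log₂(14) = 3.8074 bits.
b = (RT − a)/log₂ n = (772 − 340) / 3.8074 = 113.465 ms/bit.

113.5 ms/bit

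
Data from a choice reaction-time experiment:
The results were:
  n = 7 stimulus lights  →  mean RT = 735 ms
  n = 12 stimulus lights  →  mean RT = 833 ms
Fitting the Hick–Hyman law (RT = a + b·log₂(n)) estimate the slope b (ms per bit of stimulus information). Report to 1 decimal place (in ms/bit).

The slope on a log₂ axis is (833 − 735) / (3.5850 − 2.8074) = 126.028 ms/bit.

126.0 ms/bit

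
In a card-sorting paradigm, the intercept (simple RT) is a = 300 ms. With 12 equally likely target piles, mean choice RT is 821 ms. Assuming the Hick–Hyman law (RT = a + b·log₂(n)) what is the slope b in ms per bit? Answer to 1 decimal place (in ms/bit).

12 alternatives carry log₂ 12 = 3.5850 bits; the choice cost is 821 − 300 = 521 ms, so b = 521/3.5850 = 145.329 ms/bit.

145.3 ms/bit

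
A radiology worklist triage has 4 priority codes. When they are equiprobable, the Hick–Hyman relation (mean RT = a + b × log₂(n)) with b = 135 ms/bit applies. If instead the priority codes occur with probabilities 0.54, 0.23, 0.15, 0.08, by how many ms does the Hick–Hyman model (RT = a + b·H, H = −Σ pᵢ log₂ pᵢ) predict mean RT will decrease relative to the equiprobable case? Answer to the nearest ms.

Equiprobable entropy H₀ = log₂ 4 = 2.0000 bits.
Skewed entropy H = −Σ pᵢ log₂ pᵢ = 1.6698 bits.
ΔRT = b·(H₀ − H) = 135 × 0.3302 = 44.58 ms.

45 ms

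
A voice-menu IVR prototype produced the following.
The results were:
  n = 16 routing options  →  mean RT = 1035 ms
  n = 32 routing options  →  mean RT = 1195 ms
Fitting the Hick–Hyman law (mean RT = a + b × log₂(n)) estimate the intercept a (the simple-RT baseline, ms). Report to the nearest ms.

Slope: b = (1195 − 1035) / (log₂ 32 − log₂ 16) = 160/1.0000 = 160 ms/bit.
Intercept: a = 1035 − 160·log₂(16) = 395.000 ms.

395 ms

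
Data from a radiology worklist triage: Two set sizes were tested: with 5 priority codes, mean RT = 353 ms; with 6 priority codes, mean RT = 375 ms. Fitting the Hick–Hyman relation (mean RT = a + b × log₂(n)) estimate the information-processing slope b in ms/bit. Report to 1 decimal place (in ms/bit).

The slope on a log₂ axis is (375 − 353) / (2.5850 − 2.3219) = 83.639 ms/bit.

83.6 ms/bit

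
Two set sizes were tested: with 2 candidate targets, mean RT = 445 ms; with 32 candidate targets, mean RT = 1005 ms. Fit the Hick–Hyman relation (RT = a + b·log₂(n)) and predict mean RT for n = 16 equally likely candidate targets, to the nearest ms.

865 ms

With log₂ n on the abscissa the relation is linear; from the two conditions:
  b = (1005 − 445) / (log₂ 32 − log₂ 2) = 560 / (5 − 1) = 140 ms/bit
  a = 445 − 140 × 1 = 305 ms
Then RT(16) = 305 + 140 × log₂ 16 = 305 + 140 × 4 ≈ 865.000 ms.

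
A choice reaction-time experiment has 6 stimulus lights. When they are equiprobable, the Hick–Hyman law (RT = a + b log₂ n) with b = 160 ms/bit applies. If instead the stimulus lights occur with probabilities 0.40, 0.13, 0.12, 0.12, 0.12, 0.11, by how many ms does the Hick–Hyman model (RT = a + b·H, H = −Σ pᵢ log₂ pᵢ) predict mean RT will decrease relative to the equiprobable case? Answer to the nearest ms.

36 ms

Equiprobable entropy H₀ = log₂ 6 = 2.5850 bits.
Skewed entropy H = −Σ pᵢ log₂ pᵢ = 2.3629 bits.
ΔRT = b·(H₀ − H) = 160 × 0.2221 = 35.53 ms.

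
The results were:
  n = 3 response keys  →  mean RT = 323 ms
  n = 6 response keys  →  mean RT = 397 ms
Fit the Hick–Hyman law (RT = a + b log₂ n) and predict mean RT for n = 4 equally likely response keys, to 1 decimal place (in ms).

With log₂ n on the abscissa the relation is linear; from the two conditions:
  b = (397 − 323) / (log₂ 6 − log₂ 3) = 74 / (2.5850 − 1.5850) = 74.000 ms/bit
  a = 323 − 74.000 × 1.5850 = 205.713 ms
Then RT(4) = 205.713 + 74.000 × log₂ 4 = 205.713 + 74.000 × 2 ≈ 353.713 ms.

353.7 ms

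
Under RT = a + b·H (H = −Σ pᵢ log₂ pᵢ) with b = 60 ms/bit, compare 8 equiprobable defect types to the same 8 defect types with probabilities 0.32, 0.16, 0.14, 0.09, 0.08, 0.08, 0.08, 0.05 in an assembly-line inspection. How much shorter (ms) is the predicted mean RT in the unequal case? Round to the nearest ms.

The RT saving is b·ΔH. Equiprobable H₀ = log₂(8) = 3.0000 bits; with the given probabilities H = 2.7494 bits.
b·(H₀ − H) = 60 × (3.0000 − 2.7494) = 15.03 ms.

15 ms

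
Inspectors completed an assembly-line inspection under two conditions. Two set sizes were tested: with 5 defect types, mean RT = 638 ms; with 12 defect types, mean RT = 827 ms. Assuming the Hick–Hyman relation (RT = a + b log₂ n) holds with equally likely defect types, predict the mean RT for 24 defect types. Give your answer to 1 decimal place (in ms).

976.6 ms

Solve the two-equation system in a and b:
  b = (827 − 638) / (log₂ 12 − log₂ 5) = 189 / (3.5850 − 2.3219) = 149.640 ms/bit
  a = 638 − 149.640 × 2.3219 = 290.548 ms
Then RT(24) = 290.548 + 149.640 × log₂ 24 = 290.548 + 149.640 × 4.5850 ≈ 976.640 ms.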